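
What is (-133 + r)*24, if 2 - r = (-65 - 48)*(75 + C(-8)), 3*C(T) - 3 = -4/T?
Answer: 203420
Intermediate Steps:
C(T) = 1 - 4/(3*T) (C(T) = 1 + (-4/T)/3 = 1 - 4/(3*T))
r = 51653/6 (r = 2 - (-65 - 48)*(75 + (-4/3 - 8)/(-8)) = 2 - (-113)*(75 - ⅛*(-28/3)) = 2 - (-113)*(75 + 7/6) = 2 - (-113)*457/6 = 2 - 1*(-51641/6) = 2 + 51641/6 = 51653/6 ≈ 8608.8)
(-133 + r)*24 = (-133 + 51653/6)*24 = (50855/6)*24 = 203420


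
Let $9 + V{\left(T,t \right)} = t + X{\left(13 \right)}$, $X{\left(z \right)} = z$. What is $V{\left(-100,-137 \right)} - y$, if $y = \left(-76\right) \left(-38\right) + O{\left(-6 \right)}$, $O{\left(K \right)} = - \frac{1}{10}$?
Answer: $- \frac{30209}{10} \approx -3020.9$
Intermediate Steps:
$O{\left(K \right)} = - \frac{1}{10}$ ($O{\left(K \right)} = \left(-1\right) \frac{1}{10} = - \frac{1}{10}$)
$y = \frac{28879}{10}$ ($y = \left(-76\right) \left(-38\right) - \frac{1}{10} = 2888 - \frac{1}{10} = \frac{28879}{10} \approx 2887.9$)
$V{\left(T,t \right)} = 4 + t$ ($V{\left(T,t \right)} = -9 + \left(t + 13\right) = -9 + \left(13 + t\right) = 4 + t$)
$V{\left(-100,-137 \right)} - y = \left(4 - 137\right) - \frac{28879}{10} = -133 - \frac{28879}{10} = - \frac{30209}{10}$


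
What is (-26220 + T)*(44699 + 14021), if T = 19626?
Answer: -387199680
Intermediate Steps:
(-26220 + T)*(44699 + 14021) = (-26220 + 19626)*(44699 + 14021) = -6594*58720 = -387199680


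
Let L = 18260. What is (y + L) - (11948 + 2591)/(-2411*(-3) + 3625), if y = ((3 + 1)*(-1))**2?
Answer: 198426269/10858 ≈ 18275.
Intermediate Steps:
y = 16 (y = (4*(-1))**2 = (-4)**2 = 16)
(y + L) - (11948 + 2591)/(-2411*(-3) + 3625) = (16 + 18260) - (11948 + 2591)/(-2411*(-3) + 3625) = 18276 - 14539/(7233 + 3625) = 18276 - 14539/10858 = 198426269/10858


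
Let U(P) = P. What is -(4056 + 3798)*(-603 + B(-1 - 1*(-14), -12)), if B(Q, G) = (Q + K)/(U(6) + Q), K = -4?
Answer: 89912592/19 ≈ 4.7322e+6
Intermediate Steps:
B(Q, G) = (-4 + Q)/(6 + Q) (B(Q, G) = (Q - 4)/(6 + Q) = (-4 + Q)/(6 + Q))
-(4056 + 3798)*(-603 + B(-1 - 1*(-14), -12)) = -(4056 + 3798)*(-603 + (-4 + (-1 - 1*(-14)))/(6 + (-1 - 1*(-14)))) = -7854*(-603 + (-4 + (-1 + 14))/(6 + (-1 + 14))) = -7854*(-603 + (-4 + 13)/(6 + 13)) = -7854*(-603 + 9/19) = -7854*(-11448)/19 = -1*(-89912592/19) = 89912592/19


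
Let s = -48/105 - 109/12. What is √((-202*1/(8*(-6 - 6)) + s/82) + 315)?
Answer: √93995890905/17220 ≈ 17.804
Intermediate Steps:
s = -4007/420 (s = -48*1/105 - 109*1/12 = -16/35 - 109/12 = -4007/420 ≈ -9.5405)
√((-202*1/(8*(-6 - 6)) + s/82) + 315) = √((-202*1/(8*(-6 - 6)) - 4007/420/82) + 315) = √((-202/(8*(-12)) - 4007/420*1/82) + 315) = √((-202/(-96) - 4007/34440) + 315) = √((-202*(-1/96) - 4007/34440) + 315) = √((101/48 - 4007/34440) + 315) = √(136921/68880 + 315) = √(21834121/68880) = √93995890905/17220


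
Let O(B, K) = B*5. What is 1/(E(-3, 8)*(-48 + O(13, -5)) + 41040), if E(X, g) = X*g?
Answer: 1/40632 ≈ 2.4611e-5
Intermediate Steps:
O(B, K) = 5*B
1/(E(-3, 8)*(-48 + O(13, -5)) + 41040) = 1/((-3*8)*(-48 + 5*13) + 41040) = 1/(-24*(-48 + 65) + 41040) = 1/(-24*17 + 41040) = 1/(-408 + 41040) = 1/40632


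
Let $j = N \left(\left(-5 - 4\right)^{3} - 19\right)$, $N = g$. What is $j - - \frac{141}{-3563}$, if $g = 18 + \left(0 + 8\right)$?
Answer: $- \frac{69293365}{3563} \approx -19448.0$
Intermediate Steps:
$g = 26$ ($g = 18 + 8 = 26$)
$N = 26$
$j = -19448$ ($j = 26 \left(\left(-5 - 4\right)^{3} - 19\right) = 26 \left(\left(-9\right)^{3} - 19\right) = 26 \left(-729 - 19\right) = 26 \left(-748\right) = -19448$)
$j - - \frac{141}{-3563} = -19448 - - \frac{141}{-3563} = -19448 - \left(-141\right) \left(- \frac{1}{3563}\right) = -19448 - \frac{141}{3563} = - \frac{69293365}{3563}$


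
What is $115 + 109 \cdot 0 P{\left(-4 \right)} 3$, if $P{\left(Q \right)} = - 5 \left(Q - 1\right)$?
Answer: $115$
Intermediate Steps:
$P{\left(Q \right)} = 5 - 5 Q$ ($P{\left(Q \right)} = - 5 \left(-1 + Q\right) = 5 - 5 Q$)
$115 + 109 \cdot 0 P{\left(-4 \right)} 3 = 115 + 109 \cdot 0 \left(5 - -20\right) 3 = 115 + 109 \cdot 0 \left(5 + 20\right) 3 = 115 + 109 \cdot 0 \cdot 25 \cdot 3 = 115 + 109 \cdot 0 \cdot 3 = 115 + 109 \cdot 0 = 115 + 0 = 115$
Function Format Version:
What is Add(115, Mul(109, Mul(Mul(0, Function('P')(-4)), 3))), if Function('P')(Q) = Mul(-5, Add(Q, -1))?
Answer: 115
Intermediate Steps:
Function('P')(Q) = Add(5, Mul(-5, Q)) (Function('P')(Q) = Mul(-5, Add(-1, Q)) = Add(5, Mul(-5, Q)))
Add(115, Mul(109, Mul(Mul(0, Function('P')(-4)), 3))) = Add(115, Mul(109, Mul(Mul(0, Add(5, Mul(-5, -4))), 3))) = Add(115, Mul(109, Mul(Mul(0, Add(5, 20)), 3))) = Add(115, Mul(109, Mul(Mul(0, 25), 3))) = Add(115, Mul(109, Mul(0, 3))) = Add(115, Mul(109, 0)) = Add(115, 0) = 115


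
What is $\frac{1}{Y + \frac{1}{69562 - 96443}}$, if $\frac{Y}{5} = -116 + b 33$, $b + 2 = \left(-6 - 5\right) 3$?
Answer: $- \frac{26881}{170828756} \approx -0.00015736$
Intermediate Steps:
$b = -35$ ($b = -2 + \left(-6 - 5\right) 3 = -2 - 33 = -35$)
$Y = -6355$ ($Y = 5 \left(-116 - 1155\right) = 5 \left(-1271\right) = -6355$)
$\frac{1}{Y + \frac{1}{69562 - 96443}} = \frac{1}{-6355 + \frac{1}{69562 - 96443}} = \frac{1}{-6355 + \frac{1}{-26881}} = \frac{1}{-6355 - \frac{1}{26881}} = \frac{1}{- \frac{170828756}{26881}} = - \frac{26881}{170828756}$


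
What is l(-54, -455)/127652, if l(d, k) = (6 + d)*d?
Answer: 648/31913 ≈ 0.020305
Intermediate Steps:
l(d, k) = d*(6 + d)
l(-54, -455)/127652 = -54*(6 - 54)/127652 = -54*(-48)*(1/127652) = 2592*(1/127652) = 648/31913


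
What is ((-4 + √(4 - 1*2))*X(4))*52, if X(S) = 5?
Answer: -1040 + 260*√2 ≈ -672.30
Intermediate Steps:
((-4 + √(4 - 1*2))*X(4))*52 = ((-4 + √(4 - 1*2))*5)*52 = ((-4 + √(4 - 2))*5)*52 = ((-4 + √2)*5)*52 = (-20 + 5*√2)*52 = -1040 + 260*√2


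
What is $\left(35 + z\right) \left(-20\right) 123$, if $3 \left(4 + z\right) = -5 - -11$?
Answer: $-81180$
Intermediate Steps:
$z = -2$ ($z = -4 + \frac{-5 - -11}{3} = -4 + \frac{-5 + 11}{3} = -4 + \frac{1}{3} \cdot 6 = -4 + 2 = -2$)
$\left(35 + z\right) \left(-20\right) 123 = \left(35 - 2\right) \left(-20\right) 123 = 33 \left(-20\right) 123 = \left(-660\right) 123 = -81180$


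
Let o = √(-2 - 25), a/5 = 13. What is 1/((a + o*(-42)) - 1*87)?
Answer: I/(2*(-11*I + 63*√3)) ≈ -0.00045727 + 0.004536*I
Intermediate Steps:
a = 65 (a = 5*13 = 65)
o = 3*I*√3 (o = √(-27) = 3*I*√3 ≈ 5.1962*I)
1/((a + o*(-42)) - 1*87) = 1/((65 + (3*I*√3)*(-42)) - 1*87) = 1/((65 - 126*I*√3) - 87) = 1/(-22 - 126*I*√3)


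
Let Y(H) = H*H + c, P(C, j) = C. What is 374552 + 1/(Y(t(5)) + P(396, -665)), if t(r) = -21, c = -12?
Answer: 309005401/825 ≈ 3.7455e+5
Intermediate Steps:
Y(H) = -12 + H**2 (Y(H) = H*H - 12 = H**2 - 12 = -12 + H**2)
374552 + 1/(Y(t(5)) + P(396, -665)) = 374552 + 1/((-12 + (-21)**2) + 396) = 374552 + 1/((-12 + 441) + 396) = 374552 + 1/(429 + 396) = 374552 + 1/825 = 309005401/825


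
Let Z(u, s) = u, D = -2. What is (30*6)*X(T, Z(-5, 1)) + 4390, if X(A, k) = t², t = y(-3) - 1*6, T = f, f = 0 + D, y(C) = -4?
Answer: 22390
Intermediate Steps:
f = -2 (f = 0 - 2 = -2)
T = -2
t = -10 (t = -4 - 1*6 = -4 - 6 = -10)
X(A, k) = 100 (X(A, k) = (-10)² = 100)
(30*6)*X(T, Z(-5, 1)) + 4390 = (30*6)*100 + 4390 = 180*100 + 4390 = 18000 + 4390 = 22390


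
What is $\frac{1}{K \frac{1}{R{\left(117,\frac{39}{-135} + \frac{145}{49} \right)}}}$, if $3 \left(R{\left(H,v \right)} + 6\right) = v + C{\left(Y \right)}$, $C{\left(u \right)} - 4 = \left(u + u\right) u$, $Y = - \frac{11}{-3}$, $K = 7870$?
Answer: $\frac{1906}{2892225} \approx 0.00065901$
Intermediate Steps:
$Y = \frac{11}{3}$ ($Y = \left(-11\right) \left(- \frac{1}{3}\right) = \frac{11}{3} \approx 3.6667$)
$C{\left(u \right)} = 4 + 2 u^{2}$ ($C{\left(u \right)} = 4 + \left(u + u\right) u = 4 + 2 u u = 4 + 2 u^{2}$)
$R{\left(H,v \right)} = \frac{116}{27} + \frac{v}{3}$ ($R{\left(H,v \right)} = -6 + \frac{v + \left(4 + 2 \left(\frac{11}{3}\right)^{2}\right)}{3} = -6 + \frac{v + \left(4 + 2 \cdot \frac{121}{9}\right)}{3} = -6 + \frac{v + \left(4 + \frac{242}{9}\right)}{3} = -6 + \frac{v + \frac{278}{9}}{3} = -6 + \frac{\frac{278}{9} + v}{3} = -6 + \left(\frac{278}{27} + \frac{v}{3}\right) = \frac{116}{27} + \frac{v}{3}$)
$\frac{1}{K \frac{1}{R{\left(117,\frac{39}{-135} + \frac{145}{49} \right)}}} = \frac{1}{7870 \frac{1}{\frac{116}{27} + \frac{\frac{39}{-135} + \frac{145}{49}}{3}}} = \frac{1}{7870 \frac{1}{\frac{116}{27} + \frac{39 \left(- \frac{1}{135}\right) + 145 \cdot \frac{1}{49}}{3}}} = \frac{1}{7870 \frac{1}{\frac{116}{27} + \frac{- \frac{13}{45} + \frac{145}{49}}{3}}} = \frac{1}{7870 \frac{1}{\frac{116}{27} + \frac{1}{3} \cdot \frac{5888}{2205}}} = \frac{1}{7870 \frac{1}{\frac{116}{27} + \frac{5888}{6615}}} = \frac{1}{7870 \frac{1}{\frac{3812}{735}}} = \frac{1}{7870 \cdot \frac{735}{3812}} = \frac{1}{\frac{2892225}{1906}} = \frac{1906}{2892225}$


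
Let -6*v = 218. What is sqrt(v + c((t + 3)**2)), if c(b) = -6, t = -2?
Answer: I*sqrt(381)/3 ≈ 6.5064*I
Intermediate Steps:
v = -109/3 (v = -1/6*218 = -109/3 ≈ -36.333)
sqrt(v + c((t + 3)**2)) = sqrt(-109/3 - 6) = sqrt(-127/3) = I*sqrt(381)/3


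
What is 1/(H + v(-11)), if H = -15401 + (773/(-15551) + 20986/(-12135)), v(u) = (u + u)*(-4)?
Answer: -188711385/2890073172146 ≈ -6.5296e-5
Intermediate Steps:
v(u) = -8*u (v(u) = (2*u)*(-4) = -8*u)
H = -2906679774026/188711385 (H = -15401 + (773*(-1/15551) + 20986*(-1/12135)) = -15401 + (-773/15551 - 20986/12135) = -15401 - 335733641/188711385 = -2906679774026/188711385 ≈ -15403.)
1/(H + v(-11)) = 1/(-2906679774026/188711385 - 8*(-11)) = 1/(-2906679774026/188711385 + 88) = 1/(-2890073172146/188711385) = -188711385/2890073172146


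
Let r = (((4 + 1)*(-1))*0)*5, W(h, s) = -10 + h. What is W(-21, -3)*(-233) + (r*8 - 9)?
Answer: 7214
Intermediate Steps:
r = 0 (r = ((5*(-1))*0)*5 = -5*0*5 = 0*5 = 0)
W(-21, -3)*(-233) + (r*8 - 9) = (-10 - 21)*(-233) + (0*8 - 9) = -31*(-233) + (0 - 9) = 7223 - 9 = 7214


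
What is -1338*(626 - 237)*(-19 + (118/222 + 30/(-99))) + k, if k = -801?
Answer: 3976156473/407 ≈ 9.7694e+6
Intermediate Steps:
-1338*(626 - 237)*(-19 + (118/222 + 30/(-99))) + k = -1338*(626 - 237)*(-19 + (118/222 + 30/(-99))) - 801 = -520482*(-19 + (118*(1/222) + 30*(-1/99))) - 801 = -520482*(-19 + (59/111 - 10/33)) - 801 = -520482*(-19 + 93/407) - 801 = -520482*(-7640)/407 - 801 = -1338*(-2971960/407) - 801 = 3976482480/407 - 801 = 3976156473/407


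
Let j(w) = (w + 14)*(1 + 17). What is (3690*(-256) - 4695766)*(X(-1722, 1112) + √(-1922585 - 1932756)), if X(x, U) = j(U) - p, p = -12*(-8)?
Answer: -113778269832 - 5640406*I*√3855341 ≈ -1.1378e+11 - 1.1075e+10*I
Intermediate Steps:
j(w) = 252 + 18*w (j(w) = (14 + w)*18 = 252 + 18*w)
p = 96
X(x, U) = 156 + 18*U (X(x, U) = (252 + 18*U) - 1*96 = (252 + 18*U) - 96 = 156 + 18*U)
(3690*(-256) - 4695766)*(X(-1722, 1112) + √(-1922585 - 1932756)) = (3690*(-256) - 4695766)*((156 + 18*1112) + √(-1922585 - 1932756)) = (-944640 - 4695766)*((156 + 20016) + √(-3855341)) = -5640406*(20172 + I*√3855341) = -113778269832 - 5640406*I*√3855341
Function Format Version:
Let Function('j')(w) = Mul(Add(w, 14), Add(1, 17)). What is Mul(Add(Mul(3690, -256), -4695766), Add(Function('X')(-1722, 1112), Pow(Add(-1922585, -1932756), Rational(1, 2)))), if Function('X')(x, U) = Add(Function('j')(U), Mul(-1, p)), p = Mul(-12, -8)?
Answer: Add(-113778269832, Mul(-5640406, I, Pow(3855341, Rational(1, 2)))) ≈ Add(-1.1378e+11, Mul(-1.1075e+10, I))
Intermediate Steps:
Function('j')(w) = Add(252, Mul(18, w)) (Function('j')(w) = Mul(Add(14, w), 18) = Add(252, Mul(18, w)))
p = 96
Function('X')(x, U) = Add(156, Mul(18, U)) (Function('X')(x, U) = Add(Add(252, Mul(18, U)), Mul(-1, 96)) = Add(Add(252, Mul(18, U)), -96) = Add(156, Mul(18, U)))
Mul(Add(Mul(3690, -256), -4695766), Add(Function('X')(-1722, 1112), Pow(Add(-1922585, -1932756), Rational(1, 2)))) = Mul(Add(Mul(3690, -256), -4695766), Add(Add(156, Mul(18, 1112)), Pow(Add(-1922585, -1932756), Rational(1, 2)))) = Mul(Add(-944640, -4695766), Add(Add(156, 20016), Pow(-3855341, Rational(1, 2)))) = Mul(-5640406, Add(20172, Mul(I, Pow(3855341, Rational(1, 2))))) = Add(-113778269832, Mul(-5640406, I, Pow(3855341, Rational(1, 2))))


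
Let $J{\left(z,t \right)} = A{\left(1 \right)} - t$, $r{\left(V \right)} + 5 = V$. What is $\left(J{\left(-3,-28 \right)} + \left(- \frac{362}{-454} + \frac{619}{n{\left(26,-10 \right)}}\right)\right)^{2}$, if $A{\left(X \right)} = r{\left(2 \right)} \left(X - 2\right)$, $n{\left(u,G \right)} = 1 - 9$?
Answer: $\frac{6850707361}{3297856} \approx 2077.3$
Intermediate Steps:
$r{\left(V \right)} = -5 + V$
$n{\left(u,G \right)} = -8$ ($n{\left(u,G \right)} = 1 - 9 = -8$)
$A{\left(X \right)} = 6 - 3 X$ ($A{\left(X \right)} = \left(-5 + 2\right) \left(X - 2\right) = - 3 \left(-2 + X\right) = 6 - 3 X$)
$J{\left(z,t \right)} = 3 - t$ ($J{\left(z,t \right)} = \left(6 - 3\right) - t = 3 - t$)
$\left(J{\left(-3,-28 \right)} + \left(- \frac{362}{-454} + \frac{619}{n{\left(26,-10 \right)}}\right)\right)^{2} = \left(\left(3 - -28\right) + \left(- \frac{362}{-454} + \frac{619}{-8}\right)\right)^{2} = \left(\left(3 + 28\right) + \left(\left(-362\right) \left(- \frac{1}{454}\right) + 619 \left(- \frac{1}{8}\right)\right)\right)^{2} = \left(31 + \left(\frac{181}{227} - \frac{619}{8}\right)\right)^{2} = \left(31 - \frac{139065}{1816}\right)^{2} = \left(- \frac{82769}{1816}\right)^{2} = \frac{6850707361}{3297856}$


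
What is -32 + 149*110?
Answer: 16358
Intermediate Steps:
-32 + 149*110 = -32 + 16390 = 16358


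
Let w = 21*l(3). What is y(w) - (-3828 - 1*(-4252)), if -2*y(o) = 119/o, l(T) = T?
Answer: -7649/18 ≈ -424.94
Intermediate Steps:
w = 63 (w = 21*3 = 63)
y(o) = -119/(2*o)
y(w) - (-3828 - 1*(-4252)) = -119/2/63 - (-3828 - 1*(-4252)) = -119/2*1/63 - (-3828 + 4252) = -17/18 - 1*424 = -17/18 - 424 = -7649/18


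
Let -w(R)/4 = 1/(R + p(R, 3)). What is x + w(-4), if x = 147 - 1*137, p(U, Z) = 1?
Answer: 34/3 ≈ 11.333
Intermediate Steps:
x = 10 (x = 147 - 137 = 10)
w(R) = -4/(1 + R) (w(R) = -4/(R + 1) = -4/(1 + R))
x + w(-4) = 10 - 4/(1 - 4) = 10 - 4/(-3) = 10 - 4*(-⅓) = 10 + 4/3 = 34/3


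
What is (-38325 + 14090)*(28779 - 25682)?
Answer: -75055795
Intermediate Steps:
(-38325 + 14090)*(28779 - 25682) = -24235*3097 = -75055795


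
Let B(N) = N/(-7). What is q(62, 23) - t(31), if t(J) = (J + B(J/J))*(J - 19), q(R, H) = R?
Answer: -2158/7 ≈ -308.29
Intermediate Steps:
B(N) = -N/7 (B(N) = N*(-1/7) = -N/7)
t(J) = (-19 + J)*(-1/7 + J) (t(J) = (J - J/(7*J))*(J - 19) = (J - 1/7*1)*(-19 + J) = (J - 1/7)*(-19 + J) = (-1/7 + J)*(-19 + J) = (-19 + J)*(-1/7 + J))
q(62, 23) - t(31) = 62 - (19/7 + 31**2 - 134/7*31) = 62 - (19/7 + 961 - 4154/7) = 62 - 1*2592/7 = 62 - 2592/7 = -2158/7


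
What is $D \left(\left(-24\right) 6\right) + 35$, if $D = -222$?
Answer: $32003$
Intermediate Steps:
$D \left(\left(-24\right) 6\right) + 35 = - 222 \left(\left(-24\right) 6\right) + 35 = \left(-222\right) \left(-144\right) + 35 = 31968 + 35 = 32003$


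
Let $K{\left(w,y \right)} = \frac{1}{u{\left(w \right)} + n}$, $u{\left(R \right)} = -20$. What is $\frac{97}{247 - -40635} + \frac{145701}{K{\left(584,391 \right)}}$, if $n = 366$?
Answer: $\frac{2060965705669}{40882} \approx 5.0413 \cdot 10^{7}$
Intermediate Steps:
$K{\left(w,y \right)} = \frac{1}{346}$ ($K{\left(w,y \right)} = \frac{1}{-20 + 366} = \frac{1}{346}$)
$\frac{97}{247 - -40635} + \frac{145701}{K{\left(584,391 \right)}} = \frac{97}{247 - -40635} + 145701 \frac{1}{\frac{1}{346}} = \frac{97}{247 + 40635} + 145701 \cdot 346 = \frac{97}{40882} + 50412546 = \frac{2060965705669}{40882}$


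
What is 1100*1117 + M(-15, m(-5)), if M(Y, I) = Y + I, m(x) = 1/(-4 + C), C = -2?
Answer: 7372109/6 ≈ 1.2287e+6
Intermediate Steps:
m(x) = -⅙ (m(x) = 1/(-4 - 2) = 1/(-6) = -⅙)
M(Y, I) = I + Y
1100*1117 + M(-15, m(-5)) = 1100*1117 + (-⅙ - 15) = 1228700 - 91/6 = 7372109/6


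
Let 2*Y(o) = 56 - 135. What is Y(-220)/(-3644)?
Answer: 79/7288 ≈ 0.010840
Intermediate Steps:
Y(o) = -79/2 (Y(o) = (56 - 135)/2 = (½)*(-79) = -79/2)
Y(-220)/(-3644) = -79/2/(-3644) = -79/2*(-1/3644) = 79/7288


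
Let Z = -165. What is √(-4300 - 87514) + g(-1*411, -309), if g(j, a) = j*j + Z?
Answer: 168756 + I*√91814 ≈ 1.6876e+5 + 303.01*I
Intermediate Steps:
g(j, a) = -165 + j² (g(j, a) = j*j - 165 = j² - 165 = -165 + j²)
√(-4300 - 87514) + g(-1*411, -309) = √(-4300 - 87514) + (-165 + (-1*411)²) = √(-91814) + (-165 + (-411)²) = I*√91814 + (-165 + 168921) = I*√91814 + 168756 = 168756 + I*√91814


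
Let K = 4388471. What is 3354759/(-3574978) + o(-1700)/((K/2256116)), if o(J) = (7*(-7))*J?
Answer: 671846847689234911/15688687278638 ≈ 42824.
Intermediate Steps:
o(J) = -49*J
3354759/(-3574978) + o(-1700)/((K/2256116)) = 3354759/(-3574978) + (-49*(-1700))/((4388471/2256116)) = 3354759*(-1/3574978) + 83300/((4388471*(1/2256116))) = -3354759/3574978 + 83300/(4388471/2256116) = -3354759/3574978 + 83300*(2256116/4388471) = -3354759/3574978 + 187934462800/4388471 = 671846847689234911/15688687278638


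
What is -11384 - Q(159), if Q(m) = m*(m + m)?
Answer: -61946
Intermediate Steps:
Q(m) = 2*m² (Q(m) = m*(2*m) = 2*m²)
-11384 - Q(159) = -11384 - 2*159² = -11384 - 2*25281 = -11384 - 1*50562 = -11384 - 50562 = -61946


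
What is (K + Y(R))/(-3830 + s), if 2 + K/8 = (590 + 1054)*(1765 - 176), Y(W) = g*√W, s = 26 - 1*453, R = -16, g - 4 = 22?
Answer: -20898512/4257 - 104*I/4257 ≈ -4909.2 - 0.02443*I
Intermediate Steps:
g = 26 (g = 4 + 22 = 26)
s = -427 (s = 26 - 453 = -427)
Y(W) = 26*√W
K = 20898512 (K = -16 + 8*((590 + 1054)*(1765 - 176)) = -16 + 8*(1644*1589) = -16 + 8*2612316 = -16 + 20898528 = 20898512)
(K + Y(R))/(-3830 + s) = (20898512 + 26*√(-16))/(-3830 - 427) = (20898512 + 26*(4*I))/(-4257) = (20898512 + 104*I)*(-1/4257) = -20898512/4257 - 104*I/4257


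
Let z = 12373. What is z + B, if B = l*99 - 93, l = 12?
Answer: 13468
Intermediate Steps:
B = 1095 (B = 12*99 - 93 = 1188 - 93 = 1095)
z + B = 12373 + 1095 = 13468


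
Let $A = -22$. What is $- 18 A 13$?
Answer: $5148$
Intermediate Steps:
$- 18 A 13 = \left(-18\right) \left(-22\right) 13 = 396 \cdot 13 = 5148$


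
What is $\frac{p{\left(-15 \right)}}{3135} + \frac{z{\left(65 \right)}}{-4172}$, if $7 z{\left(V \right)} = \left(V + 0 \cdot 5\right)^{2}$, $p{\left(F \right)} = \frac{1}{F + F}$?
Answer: $- \frac{198695227}{1373318100} \approx -0.14468$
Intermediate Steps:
$p{\left(F \right)} = \frac{1}{2 F}$
$z{\left(V \right)} = \frac{V^{2}}{7}$ ($z{\left(V \right)} = \frac{\left(V + 0 \cdot 5\right)^{2}}{7} = \frac{\left(V + 0\right)^{2}}{7} = \frac{V^{2}}{7}$)
$\frac{p{\left(-15 \right)}}{3135} + \frac{z{\left(65 \right)}}{-4172} = \frac{\frac{1}{2} \frac{1}{-15}}{3135} + \frac{\frac{1}{7} \cdot 65^{2}}{-4172} = \frac{1}{2} \left(- \frac{1}{15}\right) \frac{1}{3135} + \frac{1}{7} \cdot 4225 \left(- \frac{1}{4172}\right) = \left(- \frac{1}{30}\right) \frac{1}{3135} + \frac{4225}{7} \left(- \frac{1}{4172}\right) = - \frac{1}{94050} - \frac{4225}{29204} = - \frac{198695227}{1373318100}$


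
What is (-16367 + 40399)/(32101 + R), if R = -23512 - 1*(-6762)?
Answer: 24032/15351 ≈ 1.5655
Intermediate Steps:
R = -16750 (R = -23512 + 6762 = -16750)
(-16367 + 40399)/(32101 + R) = (-16367 + 40399)/(32101 - 16750) = 24032/15351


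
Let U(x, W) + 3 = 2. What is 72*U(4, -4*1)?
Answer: -72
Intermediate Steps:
U(x, W) = -1 (U(x, W) = -3 + 2 = -1)
72*U(4, -4*1) = 72*(-1) = -72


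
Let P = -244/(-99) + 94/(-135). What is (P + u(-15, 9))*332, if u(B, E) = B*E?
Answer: -65685868/1485 ≈ -44233.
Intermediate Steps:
P = 2626/1485 (P = -244*(-1/99) + 94*(-1/135) = 244/99 - 94/135 = 2626/1485 ≈ 1.7684)
(P + u(-15, 9))*332 = (2626/1485 - 15*9)*332 = (2626/1485 - 135)*332 = -197849/1485*332 = -65685868/1485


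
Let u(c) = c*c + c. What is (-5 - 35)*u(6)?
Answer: -1680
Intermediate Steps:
u(c) = c + c**2 (u(c) = c**2 + c = c + c**2)
(-5 - 35)*u(6) = (-5 - 35)*(6*(1 + 6)) = -240*7 = -40*42 = -1680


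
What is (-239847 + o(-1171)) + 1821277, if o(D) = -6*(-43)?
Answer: 1581688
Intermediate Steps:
o(D) = 258
(-239847 + o(-1171)) + 1821277 = (-239847 + 258) + 1821277 = -239589 + 1821277 = 1581688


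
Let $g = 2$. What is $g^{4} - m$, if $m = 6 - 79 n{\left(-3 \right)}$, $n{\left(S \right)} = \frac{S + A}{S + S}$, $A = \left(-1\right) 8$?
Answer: $\frac{929}{6} \approx 154.83$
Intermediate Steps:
$A = -8$
$n{\left(S \right)} = \frac{-8 + S}{2 S}$ ($n{\left(S \right)} = \frac{S - 8}{S + S} = \frac{-8 + S}{2 S}$)
$m = - \frac{833}{6}$ ($m = 6 - 79 \frac{-8 - 3}{2 \left(-3\right)} = 6 - 79 \cdot \frac{1}{2} \left(- \frac{1}{3}\right) \left(-11\right) = 6 - \frac{869}{6} = - \frac{833}{6} \approx -138.83$)
$g^{4} - m = 2^{4} - - \frac{833}{6} = 16 + \frac{833}{6} = \frac{929}{6}$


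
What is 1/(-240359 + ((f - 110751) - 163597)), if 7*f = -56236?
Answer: -7/3659185 ≈ -1.9130e-6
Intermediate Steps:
f = -56236/7 (f = (⅐)*(-56236) = -56236/7 ≈ -8033.7)
1/(-240359 + ((f - 110751) - 163597)) = 1/(-240359 + ((-56236/7 - 110751) - 163597)) = 1/(-240359 + (-831493/7 - 163597)) = 1/(-240359 - 1976672/7) = 1/(-3659185/7) = -7/3659185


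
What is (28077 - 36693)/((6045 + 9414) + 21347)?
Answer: -4308/18403 ≈ -0.23409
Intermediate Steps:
(28077 - 36693)/((6045 + 9414) + 21347) = -8616/(15459 + 21347) = -8616/36806 = -8616*1/36806 = -4308/18403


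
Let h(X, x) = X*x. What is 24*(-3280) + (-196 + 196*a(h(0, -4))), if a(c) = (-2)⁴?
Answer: -75780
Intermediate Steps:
a(c) = 16
24*(-3280) + (-196 + 196*a(h(0, -4))) = 24*(-3280) + (-196 + 196*16) = -78720 + (-196 + 3136) = -78720 + 2940 = -75780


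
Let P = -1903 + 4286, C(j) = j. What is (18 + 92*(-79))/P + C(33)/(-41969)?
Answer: -304353889/100012127 ≈ -3.0432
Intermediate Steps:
P = 2383
(18 + 92*(-79))/P + C(33)/(-41969) = (18 + 92*(-79))/2383 + 33/(-41969) = (18 - 7268)*(1/2383) + 33*(-1/41969) = -7250*1/2383 - 33/41969 = -7250/2383 - 33/41969 = -304353889/100012127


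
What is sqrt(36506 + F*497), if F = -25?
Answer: sqrt(24081) ≈ 155.18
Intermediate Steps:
sqrt(36506 + F*497) = sqrt(36506 - 25*497) = sqrt(36506 - 12425) = sqrt(24081)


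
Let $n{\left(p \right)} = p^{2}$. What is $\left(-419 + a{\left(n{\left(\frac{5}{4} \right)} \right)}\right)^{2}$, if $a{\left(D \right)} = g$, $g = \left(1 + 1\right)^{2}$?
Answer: $172225$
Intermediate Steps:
$g = 4$ ($g = 2^{2} = 4$)
$a{\left(D \right)} = 4$
$\left(-419 + a{\left(n{\left(\frac{5}{4} \right)} \right)}\right)^{2} = \left(-419 + 4\right)^{2} = \left(-415\right)^{2} = 172225$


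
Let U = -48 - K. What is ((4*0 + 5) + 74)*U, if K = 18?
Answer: -5214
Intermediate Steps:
U = -66 (U = -48 - 1*18 = -48 - 18 = -66)
((4*0 + 5) + 74)*U = ((4*0 + 5) + 74)*(-66) = ((0 + 5) + 74)*(-66) = (5 + 74)*(-66) = 79*(-66) = -5214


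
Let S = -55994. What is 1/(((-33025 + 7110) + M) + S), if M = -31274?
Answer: -1/113183 ≈ -8.8353e-6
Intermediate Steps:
1/(((-33025 + 7110) + M) + S) = 1/(((-33025 + 7110) - 31274) - 55994) = 1/((-25915 - 31274) - 55994) = 1/(-57189 - 55994) = 1/(-113183) = -1/113183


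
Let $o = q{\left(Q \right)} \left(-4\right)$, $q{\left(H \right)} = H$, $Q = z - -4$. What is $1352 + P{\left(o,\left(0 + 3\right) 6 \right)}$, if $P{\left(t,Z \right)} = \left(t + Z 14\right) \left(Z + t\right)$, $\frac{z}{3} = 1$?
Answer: $-888$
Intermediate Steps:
$z = 3$ ($z = 3 \cdot 1 = 3$)
$Q = 7$ ($Q = 3 - -4 = 3 + 4 = 7$)
$o = -28$ ($o = 7 \left(-4\right) = -28$)
$P{\left(t,Z \right)} = \left(Z + t\right) \left(t + 14 Z\right)$ ($P{\left(t,Z \right)} = \left(t + 14 Z\right) \left(Z + t\right) = \left(Z + t\right) \left(t + 14 Z\right)$)
$1352 + P{\left(o,\left(0 + 3\right) 6 \right)} = 1352 + \left(\left(-28\right)^{2} + 14 \left(\left(0 + 3\right) 6\right)^{2} + 15 \left(0 + 3\right) 6 \left(-28\right)\right) = 1352 + \left(784 + 14 \left(3 \cdot 6\right)^{2} + 15 \cdot 3 \cdot 6 \left(-28\right)\right) = 1352 + \left(784 + 14 \cdot 18^{2} + 15 \cdot 18 \left(-28\right)\right) = 1352 + \left(784 + 14 \cdot 324 - 7560\right) = 1352 + \left(784 + 4536 - 7560\right) = 1352 - 2240 = -888$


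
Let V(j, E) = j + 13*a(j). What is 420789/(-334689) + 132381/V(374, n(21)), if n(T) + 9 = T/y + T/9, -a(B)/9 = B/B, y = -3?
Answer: 14732773912/28671691 ≈ 513.84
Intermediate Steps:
a(B) = -9 (a(B) = -9*B/B = -9*1 = -9)
n(T) = -9 - 2*T/9 (n(T) = -9 + (T/(-3) + T/9) = -9 + (T*(-⅓) + T*(⅑)) = -9 + (-T/3 + T/9) = -9 - 2*T/9)
V(j, E) = -117 + j (V(j, E) = j + 13*(-9) = j - 117 = -117 + j)
420789/(-334689) + 132381/V(374, n(21)) = 420789/(-334689) + 132381/(-117 + 374) = 420789*(-1/334689) + 132381/257 = -140263/111563 + 132381*(1/257) = -140263/111563 + 132381/257 = 14732773912/28671691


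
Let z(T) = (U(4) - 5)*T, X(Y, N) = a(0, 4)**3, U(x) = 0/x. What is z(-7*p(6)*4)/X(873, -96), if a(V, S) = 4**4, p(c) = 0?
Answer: 0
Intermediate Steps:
a(V, S) = 256
U(x) = 0
X(Y, N) = 16777216 (X(Y, N) = 256**3 = 16777216)
z(T) = -5*T (z(T) = (0 - 5)*T = -5*T)
z(-7*p(6)*4)/X(873, -96) = -5*(-7*0)*4/16777216 = -0*4*(1/16777216) = -5*0*(1/16777216) = 0*(1/16777216) = 0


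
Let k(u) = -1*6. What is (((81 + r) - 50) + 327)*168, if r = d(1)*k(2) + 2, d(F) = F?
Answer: 59472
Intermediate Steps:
k(u) = -6
r = -4 (r = 1*(-6) + 2 = -6 + 2 = -4)
(((81 + r) - 50) + 327)*168 = (((81 - 4) - 50) + 327)*168 = ((77 - 50) + 327)*168 = (27 + 327)*168 = 354*168 = 59472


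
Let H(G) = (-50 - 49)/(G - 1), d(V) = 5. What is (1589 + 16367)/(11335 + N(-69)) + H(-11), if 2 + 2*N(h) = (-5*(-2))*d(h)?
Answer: 446671/45436 ≈ 9.8308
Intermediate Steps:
N(h) = 24 (N(h) = -1 + (-5*(-2)*5)/2 = -1 + (10*5)/2 = -1 + (1/2)*50 = -1 + 25 = 24)
H(G) = -99/(-1 + G)
(1589 + 16367)/(11335 + N(-69)) + H(-11) = (1589 + 16367)/(11335 + 24) - 99/(-1 - 11) = 17956/11359 - 99/(-12) = 17956*(1/11359) - 99*(-1/12) = 17956/11359 + 33/4 = 446671/45436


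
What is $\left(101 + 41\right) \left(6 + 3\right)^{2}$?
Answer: $11502$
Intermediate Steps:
$\left(101 + 41\right) \left(6 + 3\right)^{2} = 142 \cdot 9^{2} = 142 \cdot 81 = 11502$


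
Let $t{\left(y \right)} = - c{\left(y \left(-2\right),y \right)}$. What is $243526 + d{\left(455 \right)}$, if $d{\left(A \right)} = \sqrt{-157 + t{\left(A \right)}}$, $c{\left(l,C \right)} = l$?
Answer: $243526 + \sqrt{753} \approx 2.4355 \cdot 10^{5}$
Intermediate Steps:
$t{\left(y \right)} = 2 y$ ($t{\left(y \right)} = - y \left(-2\right) = - \left(-2\right) y = 2 y$)
$d{\left(A \right)} = \sqrt{-157 + 2 A}$
$243526 + d{\left(455 \right)} = 243526 + \sqrt{-157 + 2 \cdot 455} = 243526 + \sqrt{-157 + 910} = 243526 + \sqrt{753}$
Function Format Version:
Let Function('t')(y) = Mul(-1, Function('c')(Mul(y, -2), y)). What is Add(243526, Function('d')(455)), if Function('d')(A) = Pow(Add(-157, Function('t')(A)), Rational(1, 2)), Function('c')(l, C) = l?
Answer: Add(243526, Pow(753, Rational(1, 2))) ≈ 2.4355e+5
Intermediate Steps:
Function('t')(y) = Mul(2, y) (Function('t')(y) = Mul(-1, Mul(y, -2)) = Mul(-1, Mul(-2, y)) = Mul(2, y))
Function('d')(A) = Pow(Add(-157, Mul(2, A)), Rational(1, 2))
Add(243526, Function('d')(455)) = Add(243526, Pow(Add(-157, Mul(2, 455)), Rational(1, 2))) = Add(243526, Pow(Add(-157, 910), Rational(1, 2))) = Add(243526, Pow(753, Rational(1, 2)))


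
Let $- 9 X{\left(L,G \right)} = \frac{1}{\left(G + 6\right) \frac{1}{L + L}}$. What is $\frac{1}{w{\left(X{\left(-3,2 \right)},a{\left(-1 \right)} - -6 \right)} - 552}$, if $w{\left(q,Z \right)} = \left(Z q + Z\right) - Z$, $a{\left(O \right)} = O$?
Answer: $- \frac{12}{6619} \approx -0.001813$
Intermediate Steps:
$X{\left(L,G \right)} = - \frac{2 L}{9 \left(6 + G\right)}$ ($X{\left(L,G \right)} = - \frac{1}{9 \frac{G + 6}{L + L}} = - \frac{1}{9 \frac{6 + G}{2 L}} = - \frac{2 L \frac{1}{6 + G}}{9} = - \frac{2 L}{9 \left(6 + G\right)}$)
$w{\left(q,Z \right)} = Z q$ ($w{\left(q,Z \right)} = \left(Z + Z q\right) - Z = Z q$)
$\frac{1}{w{\left(X{\left(-3,2 \right)},a{\left(-1 \right)} - -6 \right)} - 552} = \frac{1}{\left(-1 - -6\right) \left(\left(-2\right) \left(-3\right) \frac{1}{54 + 9 \cdot 2}\right) - 552} = \frac{1}{\left(-1 + 6\right) \left(\left(-2\right) \left(-3\right) \frac{1}{54 + 18}\right) - 552} = \frac{1}{5 \left(\left(-2\right) \left(-3\right) \frac{1}{72}\right) - 552} = \frac{1}{5 \cdot \frac{1}{12} - 552} = \frac{1}{\frac{5}{12} - 552} = \frac{1}{- \frac{6619}{12}} = - \frac{12}{6619}$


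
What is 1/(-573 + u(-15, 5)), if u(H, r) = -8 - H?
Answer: -1/566 ≈ -0.0017668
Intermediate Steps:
1/(-573 + u(-15, 5)) = 1/(-573 + (-8 - 1*(-15))) = 1/(-573 + (-8 + 15)) = 1/(-573 + 7) = 1/(-566) = -1/566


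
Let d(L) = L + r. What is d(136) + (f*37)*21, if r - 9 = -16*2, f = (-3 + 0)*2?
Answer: -4549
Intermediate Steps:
f = -6 (f = -3*2 = -6)
r = -23 (r = 9 - 16*2 = 9 - 32 = -23)
d(L) = -23 + L (d(L) = L - 23 = -23 + L)
d(136) + (f*37)*21 = (-23 + 136) - 6*37*21 = 113 - 222*21 = 113 - 4662 = -4549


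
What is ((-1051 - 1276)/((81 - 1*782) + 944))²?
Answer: 5414929/59049 ≈ 91.702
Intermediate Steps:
((-1051 - 1276)/((81 - 1*782) + 944))² = (-2327/((81 - 782) + 944))² = (-2327/(-701 + 944))² = (-2327/243)² = 5414929/59049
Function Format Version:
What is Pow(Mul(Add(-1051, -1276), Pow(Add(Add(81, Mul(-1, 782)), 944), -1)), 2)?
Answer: Rational(5414929, 59049) ≈ 91.702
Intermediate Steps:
Pow(Mul(Add(-1051, -1276), Pow(Add(Add(81, Mul(-1, 782)), 944), -1)), 2) = Pow(Mul(-2327, Pow(Add(Add(81, -782), 944), -1)), 2) = Pow(Mul(-2327, Pow(Add(-701, 944), -1)), 2) = Pow(Mul(-2327, Pow(243, -1)), 2) = Pow(Mul(-2327, Rational(1, 243)), 2) = Pow(Rational(-2327, 243), 2) = Rational(5414929, 59049)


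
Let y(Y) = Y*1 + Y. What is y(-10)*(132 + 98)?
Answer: -4600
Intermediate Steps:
y(Y) = 2*Y (y(Y) = Y + Y = 2*Y)
y(-10)*(132 + 98) = (2*(-10))*(132 + 98) = -20*230 = -4600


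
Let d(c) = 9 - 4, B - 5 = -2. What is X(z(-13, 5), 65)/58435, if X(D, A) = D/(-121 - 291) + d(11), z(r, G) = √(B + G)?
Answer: 1/11687 - √2/12037610 ≈ 8.5448e-5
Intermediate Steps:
B = 3 (B = 5 - 2 = 3)
d(c) = 5
z(r, G) = √(3 + G)
X(D, A) = 5 - D/412 (X(D, A) = D/(-121 - 291) + 5 = D/(-412) + 5 = -D/412 + 5 = 5 - D/412)
X(z(-13, 5), 65)/58435 = (5 - √(3 + 5)/412)/58435 = (5 - √2/206)*(1/58435) = 1/11687 - √2/12037610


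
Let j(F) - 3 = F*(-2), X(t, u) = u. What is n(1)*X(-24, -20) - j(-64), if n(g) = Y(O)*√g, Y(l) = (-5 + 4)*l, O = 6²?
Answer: 589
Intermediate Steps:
O = 36
Y(l) = -l
n(g) = -36*√g (n(g) = (-1*36)*√g = -36*√g)
j(F) = 3 - 2*F (j(F) = 3 + F*(-2) = 3 - 2*F)
n(1)*X(-24, -20) - j(-64) = -36*√1*(-20) - (3 - 2*(-64)) = -36*1*(-20) - (3 + 128) = -36*(-20) - 1*131 = 720 - 131 = 589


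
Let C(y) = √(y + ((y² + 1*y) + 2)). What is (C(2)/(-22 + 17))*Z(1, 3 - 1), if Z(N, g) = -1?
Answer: √10/5 ≈ 0.63246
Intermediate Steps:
C(y) = √(2 + y² + 2*y) (C(y) = √(y + ((y² + y) + 2)) = √(y + ((y + y²) + 2)) = √(y + (2 + y + y²)) = √(2 + y² + 2*y))
(C(2)/(-22 + 17))*Z(1, 3 - 1) = (√(2 + 2² + 2*2)/(-22 + 17))*(-1) = (√(2 + 4 + 4)/(-5))*(-1) = (√10*(-⅕))*(-1) = -√10/5*(-1) = √10/5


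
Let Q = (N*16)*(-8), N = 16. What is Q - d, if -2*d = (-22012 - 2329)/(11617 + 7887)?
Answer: -79912725/39008 ≈ -2048.6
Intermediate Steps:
Q = -2048 (Q = (16*16)*(-8) = 256*(-8) = -2048)
d = 24341/39008 (d = -(-22012 - 2329)/(2*(11617 + 7887)) = -(-24341)/(2*19504) = -½*(-24341/19504) = 24341/39008 ≈ 0.62400)
Q - d = -2048 - 1*24341/39008 = -2048 - 24341/39008 = -79912725/39008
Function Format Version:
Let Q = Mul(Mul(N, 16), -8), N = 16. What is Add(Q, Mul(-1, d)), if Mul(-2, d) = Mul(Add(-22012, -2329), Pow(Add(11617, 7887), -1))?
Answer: Rational(-79912725, 39008) ≈ -2048.6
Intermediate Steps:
Q = -2048 (Q = Mul(Mul(16, 16), -8) = Mul(256, -8) = -2048)
d = Rational(24341, 39008) (d = Mul(Rational(-1, 2), Mul(Add(-22012, -2329), Pow(Add(11617, 7887), -1))) = Mul(Rational(-1, 2), Mul(-24341, Pow(19504, -1))) = Mul(Rational(-1, 2), Mul(-24341, Rational(1, 19504))) = Mul(Rational(-1, 2), Rational(-24341, 19504)) = Rational(24341, 39008) ≈ 0.62400)
Add(Q, Mul(-1, d)) = Add(-2048, Mul(-1, Rational(24341, 39008))) = Add(-2048, Rational(-24341, 39008)) = Rational(-79912725, 39008)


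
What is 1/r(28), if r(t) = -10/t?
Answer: -14/5 ≈ -2.8000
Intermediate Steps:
1/r(28) = 1/(-10/28) = 1/(-10*1/28) = 1/(-5/14) = -14/5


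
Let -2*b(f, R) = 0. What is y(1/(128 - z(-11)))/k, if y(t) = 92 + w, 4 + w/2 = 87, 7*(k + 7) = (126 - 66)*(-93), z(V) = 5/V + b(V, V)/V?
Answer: -1806/5629 ≈ -0.32084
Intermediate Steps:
b(f, R) = 0 (b(f, R) = -½*0 = 0)
z(V) = 5/V (z(V) = 5/V + 0/V = 5/V + 0 = 5/V)
k = -5629/7 (k = -7 + ((126 - 66)*(-93))/7 = -7 + (60*(-93))/7 = -7 + (⅐)*(-5580) = -7 - 5580/7 = -5629/7 ≈ -804.14)
w = 166 (w = -8 + 2*87 = -8 + 174 = 166)
y(t) = 258 (y(t) = 92 + 166 = 258)
y(1/(128 - z(-11)))/k = 258/(-5629/7) = 258*(-7/5629) = -1806/5629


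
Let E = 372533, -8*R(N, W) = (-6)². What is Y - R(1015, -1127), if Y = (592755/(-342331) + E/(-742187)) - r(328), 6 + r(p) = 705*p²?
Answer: -38541296911424819059/508147235794 ≈ -7.5847e+7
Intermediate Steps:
R(N, W) = -9/2 (R(N, W) = -⅛*(-6)² = -⅛*36 = -9/2)
r(p) = -6 + 705*p²
Y = -19270649599043690066/254073617897 (Y = (592755/(-342331) + 372533/(-742187)) - (-6 + 705*328²) = (592755*(-1/342331) + 372533*(-1/742187)) - (-6 + 705*107584) = (-592755/342331 - 372533/742187) - (-6 + 75846720) = -567464649608/254073617897 - 1*75846714 = -567464649608/254073617897 - 75846714 = -19270649599043690066/254073617897 ≈ -7.5847e+7)
Y - R(1015, -1127) = -19270649599043690066/254073617897 - 1*(-9/2) = -19270649599043690066/254073617897 + 9/2 = -38541296911424819059/508147235794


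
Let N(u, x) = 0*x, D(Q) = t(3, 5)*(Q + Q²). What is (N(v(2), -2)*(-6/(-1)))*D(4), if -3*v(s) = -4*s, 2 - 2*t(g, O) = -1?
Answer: 0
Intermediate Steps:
t(g, O) = 3/2 (t(g, O) = 1 - ½*(-1) = 1 + ½ = 3/2)
v(s) = 4*s/3 (v(s) = -(-4)*s/3 = 4*s/3)
D(Q) = 3*Q/2 + 3*Q²/2 (D(Q) = 3*(Q + Q²)/2 = 3*Q/2 + 3*Q²/2)
N(u, x) = 0
(N(v(2), -2)*(-6/(-1)))*D(4) = (0*(-6/(-1)))*((3/2)*4*(1 + 4)) = (0*(-6*(-1)))*((3/2)*4*5) = (0*6)*30 = 0*30 = 0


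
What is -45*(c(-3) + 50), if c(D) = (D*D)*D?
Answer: -1035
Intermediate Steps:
c(D) = D³ (c(D) = D²*D = D³)
-45*(c(-3) + 50) = -45*((-3)³ + 50) = -45*(-27 + 50) = -45*23 = -1035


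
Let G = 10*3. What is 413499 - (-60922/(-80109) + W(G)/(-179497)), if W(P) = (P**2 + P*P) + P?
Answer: 5945825790993563/14379325173 ≈ 4.1350e+5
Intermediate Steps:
G = 30
W(P) = P + 2*P**2 (W(P) = (P**2 + P**2) + P = 2*P**2 + P = P + 2*P**2)
413499 - (-60922/(-80109) + W(G)/(-179497)) = 413499 - (-60922/(-80109) + (30*(1 + 2*30))/(-179497)) = 413499 - (-60922*(-1/80109) + (30*(1 + 60))*(-1/179497)) = 413499 - (60922/80109 + (30*61)*(-1/179497)) = 413499 - (60922/80109 + 1830*(-1/179497)) = 413499 - (60922/80109 - 1830/179497) = 413499 - 1*10788716764/14379325173 = 413499 - 10788716764/14379325173 = 5945825790993563/14379325173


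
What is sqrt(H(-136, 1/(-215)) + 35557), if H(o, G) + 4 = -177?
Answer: 4*sqrt(2211) ≈ 188.08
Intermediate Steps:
H(o, G) = -181 (H(o, G) = -4 - 177 = -181)
sqrt(H(-136, 1/(-215)) + 35557) = sqrt(-181 + 35557) = sqrt(35376) = 4*sqrt(2211)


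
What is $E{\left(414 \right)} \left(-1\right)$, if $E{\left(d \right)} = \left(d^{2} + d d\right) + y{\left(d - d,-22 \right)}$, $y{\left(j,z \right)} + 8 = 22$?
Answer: $-342806$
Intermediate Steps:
$y{\left(j,z \right)} = 14$ ($y{\left(j,z \right)} = -8 + 22 = 14$)
$E{\left(d \right)} = 14 + 2 d^{2}$ ($E{\left(d \right)} = \left(d^{2} + d d\right) + 14 = \left(d^{2} + d^{2}\right) + 14 = 2 d^{2} + 14 = 14 + 2 d^{2}$)
$E{\left(414 \right)} \left(-1\right) = \left(14 + 2 \cdot 414^{2}\right) \left(-1\right) = \left(14 + 2 \cdot 171396\right) \left(-1\right) = \left(14 + 342792\right) \left(-1\right) = 342806 \left(-1\right) = -342806$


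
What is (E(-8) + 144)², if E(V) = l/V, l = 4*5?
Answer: 80089/4 ≈ 20022.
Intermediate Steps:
l = 20
E(V) = 20/V
(E(-8) + 144)² = (20/(-8) + 144)² = (20*(-⅛) + 144)² = (-5/2 + 144)² = (283/2)² = 80089/4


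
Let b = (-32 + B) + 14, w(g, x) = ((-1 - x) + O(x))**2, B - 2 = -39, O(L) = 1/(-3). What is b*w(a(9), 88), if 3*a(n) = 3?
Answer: -3950320/9 ≈ -4.3892e+5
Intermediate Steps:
a(n) = 1 (a(n) = (1/3)*3 = 1)
O(L) = -1/3
B = -37 (B = 2 - 39 = -37)
w(g, x) = (-4/3 - x)**2 (w(g, x) = ((-1 - x) - 1/3)**2 = (-4/3 - x)**2)
b = -55 (b = (-32 - 37) + 14 = -69 + 14 = -55)
b*w(a(9), 88) = -55*(4 + 3*88)**2/9 = -55*(4 + 264)**2/9 = -55*268**2/9 = -55*71824/9 = -3950320/9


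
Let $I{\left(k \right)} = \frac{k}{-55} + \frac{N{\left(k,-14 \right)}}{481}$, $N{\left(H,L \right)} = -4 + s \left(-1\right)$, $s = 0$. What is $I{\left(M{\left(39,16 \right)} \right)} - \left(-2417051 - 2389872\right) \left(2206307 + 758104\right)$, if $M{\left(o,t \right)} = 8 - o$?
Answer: $\frac{376975692266088306}{26455} \approx 1.425 \cdot 10^{13}$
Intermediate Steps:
$N{\left(H,L \right)} = -4$ ($N{\left(H,L \right)} = -4 + 0 \left(-1\right) = -4 + 0 = -4$)
$I{\left(k \right)} = - \frac{4}{481} - \frac{k}{55}$ ($I{\left(k \right)} = \frac{k}{-55} - \frac{4}{481} = k \left(- \frac{1}{55}\right) - \frac{4}{481} = - \frac{k}{55} - \frac{4}{481} = - \frac{4}{481} - \frac{k}{55}$)
$I{\left(M{\left(39,16 \right)} \right)} - \left(-2417051 - 2389872\right) \left(2206307 + 758104\right) = \left(- \frac{4}{481} - \frac{8 - 39}{55}\right) - \left(-2417051 - 2389872\right) \left(2206307 + 758104\right) = \left(- \frac{4}{481} - \frac{8 - 39}{55}\right) - \left(-4806923\right) 2964411 = \left(- \frac{4}{481} - - \frac{31}{55}\right) - -14249695417353 = \left(- \frac{4}{481} + \frac{31}{55}\right) + 14249695417353 = \frac{14691}{26455} + 14249695417353 = \frac{376975692266088306}{26455}$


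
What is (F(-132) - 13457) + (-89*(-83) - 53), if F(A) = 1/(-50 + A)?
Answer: -1114387/182 ≈ -6123.0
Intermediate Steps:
(F(-132) - 13457) + (-89*(-83) - 53) = (1/(-50 - 132) - 13457) + (-89*(-83) - 53) = (1/(-182) - 13457) + (7387 - 53) = (-1/182 - 13457) + 7334 = -2449175/182 + 7334 = -1114387/182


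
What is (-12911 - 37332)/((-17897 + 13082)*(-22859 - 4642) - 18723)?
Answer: -50243/132398592 ≈ -0.00037948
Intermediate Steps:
(-12911 - 37332)/((-17897 + 13082)*(-22859 - 4642) - 18723) = -50243/(-4815*(-27501) - 18723) = -50243/(132417315 - 18723) = -50243/132398592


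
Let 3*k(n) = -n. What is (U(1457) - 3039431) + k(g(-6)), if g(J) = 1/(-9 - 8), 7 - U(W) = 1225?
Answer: -155073098/51 ≈ -3.0406e+6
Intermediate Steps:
U(W) = -1218 (U(W) = 7 - 1*1225 = 7 - 1225 = -1218)
g(J) = -1/17 (g(J) = 1/(-17) = -1/17)
k(n) = -n/3 (k(n) = (-n)/3 = -n/3)
(U(1457) - 3039431) + k(g(-6)) = (-1218 - 3039431) - ⅓*(-1/17) = -3040649 + 1/51 = -155073098/51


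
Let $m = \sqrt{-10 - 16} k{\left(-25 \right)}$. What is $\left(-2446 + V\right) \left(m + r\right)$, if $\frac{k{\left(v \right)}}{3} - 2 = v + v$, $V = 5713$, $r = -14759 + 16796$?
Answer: $6654879 - 470448 i \sqrt{26} \approx 6.6549 \cdot 10^{6} - 2.3988 \cdot 10^{6} i$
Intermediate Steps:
$r = 2037$
$k{\left(v \right)} = 6 + 6 v$ ($k{\left(v \right)} = 6 + 3 \left(v + v\right) = 6 + 3 \cdot 2 v = 6 + 6 v$)
$m = - 144 i \sqrt{26}$ ($m = \sqrt{-10 - 16} \left(6 + 6 \left(-25\right)\right) = \sqrt{-26} \left(6 - 150\right) = i \sqrt{26} \left(-144\right) = - 144 i \sqrt{26} \approx - 734.26 i$)
$\left(-2446 + V\right) \left(m + r\right) = \left(-2446 + 5713\right) \left(- 144 i \sqrt{26} + 2037\right) = 3267 \left(2037 - 144 i \sqrt{26}\right) = 6654879 - 470448 i \sqrt{26}$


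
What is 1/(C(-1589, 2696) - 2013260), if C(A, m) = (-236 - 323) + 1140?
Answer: -1/2012679 ≈ -4.9685e-7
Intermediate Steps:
C(A, m) = 581 (C(A, m) = -559 + 1140 = 581)
1/(C(-1589, 2696) - 2013260) = 1/(581 - 2013260) = 1/(-2012679) = -1/2012679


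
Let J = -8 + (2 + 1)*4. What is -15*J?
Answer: -60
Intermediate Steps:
J = 4 (J = -8 + 3*4 = -8 + 12 = 4)
-15*J = -15*4 = -60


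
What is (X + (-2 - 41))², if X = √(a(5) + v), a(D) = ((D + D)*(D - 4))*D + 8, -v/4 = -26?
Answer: 2011 - 774*√2 ≈ 916.40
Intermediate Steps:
v = 104 (v = -4*(-26) = 104)
a(D) = 8 + 2*D²*(-4 + D) (a(D) = ((2*D)*(-4 + D))*D + 8 = (2*D*(-4 + D))*D + 8 = 2*D²*(-4 + D) + 8 = 8 + 2*D²*(-4 + D))
X = 9*√2 (X = √((8 - 8*5² + 2*5³) + 104) = √((8 - 8*25 + 2*125) + 104) = √((8 - 200 + 250) + 104) = √(58 + 104) = √162 = 9*√2 ≈ 12.728)
(X + (-2 - 41))² = (9*√2 + (-2 - 41))² = (9*√2 - 43)² = (-43 + 9*√2)²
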